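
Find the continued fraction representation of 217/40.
[5; 2, 2, 1, 5]

Euclidean algorithm steps:
217 = 5 × 40 + 17
40 = 2 × 17 + 6
17 = 2 × 6 + 5
6 = 1 × 5 + 1
5 = 5 × 1 + 0
Continued fraction: [5; 2, 2, 1, 5]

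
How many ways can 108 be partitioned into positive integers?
483502844

p(n) counts ways to write n as a sum of positive integers (order ignored).
Euler's pentagonal recurrence: p(k) = p(k-1) + p(k-2) - p(k-5) - p(k-7) + p(k-12) + p(k-15) - ... (offsets j(3j∓1)/2, signs ++--, p(0)=1, p(<0)=0).
DP table for k = 0..107: p(0)=1, p(1)=1, p(2)=2, p(3)=3, p(4)=5, p(5)=7, p(6)=11, p(7)=15, p(8)=22, p(9)=30, p(10)=42, p(11)=56, p(12)=77, p(13)=101, p(14)=135, p(15)=176, p(16)=231, p(17)=297, p(18)=385, p(19)=490, p(20)=627, p(21)=792, p(22)=1002, p(23)=1255, p(24)=1575, p(25)=1958, p(26)=2436, p(27)=3010, p(28)=3718, p(29)=4565, p(30)=5604, p(31)=6842, p(32)=8349, p(33)=10143, p(34)=12310, p(35)=14883, p(36)=17977, p(37)=21637, p(38)=26015, p(39)=31185, p(40)=37338, p(41)=44583, p(42)=53174, p(43)=63261, p(44)=75175, p(45)=89134, p(46)=105558, p(47)=124754, p(48)=147273, p(49)=173525, p(50)=204226, p(51)=239943, p(52)=281589, p(53)=329931, p(54)=386155, p(55)=451276, p(56)=526823, p(57)=614154, p(58)=715220, p(59)=831820, p(60)=966467, p(61)=1121505, p(62)=1300156, p(63)=1505499, p(64)=1741630, p(65)=2012558, p(66)=2323520, p(67)=2679689, p(68)=3087735, p(69)=3554345, p(70)=4087968, p(71)=4697205, p(72)=5392783, p(73)=6185689, p(74)=7089500, p(75)=8118264, p(76)=9289091, p(77)=10619863, p(78)=12132164, p(79)=13848650, p(80)=15796476, p(81)=18004327, p(82)=20506255, p(83)=23338469, p(84)=26543660, p(85)=30167357, p(86)=34262962, p(87)=38887673, p(88)=44108109, p(89)=49995925, p(90)=56634173, p(91)=64112359, p(92)=72533807, p(93)=82010177, p(94)=92669720, p(95)=104651419, p(96)=118114304, p(97)=133230930, p(98)=150198136, p(99)=169229875, p(100)=190569292, p(101)=214481126, p(102)=241265379, p(103)=271248950, p(104)=304801365, p(105)=342325709, p(106)=384276336, p(107)=431149389.
Final step: p(108) = p(107) + p(106) - p(103) - p(101) + p(96) + p(93) - p(86) - p(82) + p(73) + p(68) - p(57) - p(51) + p(38) + p(31) - p(16) - p(8)
= 431149389 + 384276336 - 271248950 - 214481126 + 118114304 + 82010177 - 34262962 - 20506255 + 6185689 + 3087735 - 614154 - 239943 + 26015 + 6842 - 231 - 22
= 483502844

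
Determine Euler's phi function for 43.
42

43 = 43
φ(n) = n × ∏(1 - 1/p) for each prime p dividing n
φ(43) = 43 × (1 - 1/43) = 42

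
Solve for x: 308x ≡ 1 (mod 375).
347

gcd(308, 375) = 1, so the inverse exists.
Extended Euclidean algorithm on (375, 308):
375 = 1 × 308 + 67  ⟹  67 = (1)·375 + (-1)·308
308 = 4 × 67 + 40  ⟹  40 = (-4)·375 + (5)·308
67 = 1 × 40 + 27  ⟹  27 = (5)·375 + (-6)·308
40 = 1 × 27 + 13  ⟹  13 = (-9)·375 + (11)·308
27 = 2 × 13 + 1  ⟹  1 = (23)·375 + (-28)·308
So (-28)·308 ≡ 1 (mod 375), i.e. 308^(-1) ≡ -28 ≡ 347 (mod 375).
Check: 308 × 347 = 106876 ≡ 1 (mod 375)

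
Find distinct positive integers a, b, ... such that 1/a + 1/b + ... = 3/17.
1/6 + 1/102

Greedy algorithm:
3/17: ceiling(17/3) = 6, use 1/6
1/102: ceiling(102/1) = 102, use 1/102
Result: 3/17 = 1/6 + 1/102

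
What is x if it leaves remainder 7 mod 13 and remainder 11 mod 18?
137

Using Chinese Remainder Theorem:
M = 13 × 18 = 234
M1 = 18, M2 = 13
y1 = 18^(-1) mod 13 = 8
y2 = 13^(-1) mod 18 = 7
x = (7×18×8 + 11×13×7) mod 234 = 137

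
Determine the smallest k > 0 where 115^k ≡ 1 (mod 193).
192

193 is prime, so ord(115) divides φ(193) = 192.
Divisors of 192: 1, 2, 3, 4, 6, 8, 12, 16, 24, 32, 48, 64, 96, 192.
Repeated squaring: 115^1 ≡ 115, 115^2 ≡ 101, 115^4 ≡ 165, 115^8 ≡ 12, 115^16 ≡ 144, 115^32 ≡ 85, 115^64 ≡ 84, 115^128 ≡ 108 (mod 193).
Test 115^d mod 193 for each divisor d in increasing order:
115^1 ≡ 115
115^2 ≡ 101
115^3 = 115^2·115^1 ≡ 35
115^4 ≡ 165
115^6 = 115^4·115^2 ≡ 67
115^8 ≡ 12
115^12 = 115^8·115^4 ≡ 50
115^16 ≡ 144
115^24 = 115^16·115^8 ≡ 184
115^32 ≡ 85
115^48 = 115^32·115^16 ≡ 81
115^64 ≡ 84
115^96 = 115^64·115^32 ≡ 192
115^192 = 115^128·115^64 ≡ 1  ← first divisor giving 1
The order is 192.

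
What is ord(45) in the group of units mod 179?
89

179 is prime, so ord(45) divides φ(179) = 178.
Divisors of 178: 1, 2, 89, 178.
Repeated squaring: 45^1 ≡ 45, 45^2 ≡ 56, 45^4 ≡ 93, 45^8 ≡ 57, 45^16 ≡ 27, 45^32 ≡ 13, 45^64 ≡ 169, 45^128 ≡ 100 (mod 179).
Test 45^d mod 179 for each divisor d in increasing order:
45^1 ≡ 45
45^2 ≡ 56
45^89 = 45^64·45^16·45^8·45^1 ≡ 1  ← first divisor giving 1
The order is 89.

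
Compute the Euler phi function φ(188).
92

188 = 2^2 × 47
φ(n) = n × ∏(1 - 1/p) for each prime p dividing n
φ(188) = 188 × (1 - 1/2) × (1 - 1/47) = 92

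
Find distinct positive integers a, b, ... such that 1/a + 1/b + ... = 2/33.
1/17 + 1/561

Greedy algorithm:
2/33: ceiling(33/2) = 17, use 1/17
1/561: ceiling(561/1) = 561, use 1/561
Result: 2/33 = 1/17 + 1/561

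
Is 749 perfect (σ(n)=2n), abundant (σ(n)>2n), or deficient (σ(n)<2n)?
deficient

Proper divisors of 749: sum = 1 + 7 + 107 = 115
Since 115 < 749, 749 is deficient.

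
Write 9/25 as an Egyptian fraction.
1/3 + 1/38 + 1/2850

Greedy algorithm:
9/25: ceiling(25/9) = 3, use 1/3
2/75: ceiling(75/2) = 38, use 1/38
1/2850: ceiling(2850/1) = 2850, use 1/2850
Result: 9/25 = 1/3 + 1/38 + 1/2850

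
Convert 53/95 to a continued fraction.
[0; 1, 1, 3, 1, 4, 2]

Euclidean algorithm steps:
53 = 0 × 95 + 53
95 = 1 × 53 + 42
53 = 1 × 42 + 11
42 = 3 × 11 + 9
11 = 1 × 9 + 2
9 = 4 × 2 + 1
2 = 2 × 1 + 0
Continued fraction: [0; 1, 1, 3, 1, 4, 2]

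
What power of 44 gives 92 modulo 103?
74

Baby-step giant-step with step n = ⌈√103⌉ = 11.
Baby steps 44^j mod 103 (j:value) for j=0..10: 0:1, 1:44, 2:82, 3:3, 4:29, 5:40, 6:9, 7:87, 8:17, 9:27, 10:55.
Giant-step multiplier: 44^(-11) ≡ 44^(102-11) = 44^91 ≡ 101 (mod 103).
Giant steps γ_i = 92·101^i mod 103: γ_0=92, γ_1=22, γ_2=59, γ_3=88, γ_4=30, γ_5=43, γ_6=17 (in table at j=8).
x = i·n + j = 6·11 + 8 = 74.
Check: 44^74 ≡ 92 (mod 103).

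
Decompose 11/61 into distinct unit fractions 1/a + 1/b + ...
1/6 + 1/74 + 1/6771

Greedy algorithm:
11/61: ceiling(61/11) = 6, use 1/6
5/366: ceiling(366/5) = 74, use 1/74
1/6771: ceiling(6771/1) = 6771, use 1/6771
Result: 11/61 = 1/6 + 1/74 + 1/6771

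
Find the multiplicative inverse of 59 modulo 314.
165

gcd(59, 314) = 1, so the inverse exists.
Extended Euclidean algorithm on (314, 59):
314 = 5 × 59 + 19  ⟹  19 = (1)·314 + (-5)·59
59 = 3 × 19 + 2  ⟹  2 = (-3)·314 + (16)·59
19 = 9 × 2 + 1  ⟹  1 = (28)·314 + (-149)·59
So (-149)·59 ≡ 1 (mod 314), i.e. 59^(-1) ≡ -149 ≡ 165 (mod 314).
Check: 59 × 165 = 9735 ≡ 1 (mod 314)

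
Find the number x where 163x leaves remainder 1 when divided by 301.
277

gcd(163, 301) = 1, so the inverse exists.
Extended Euclidean algorithm on (301, 163):
301 = 1 × 163 + 138  ⟹  138 = (1)·301 + (-1)·163
163 = 1 × 138 + 25  ⟹  25 = (-1)·301 + (2)·163
138 = 5 × 25 + 13  ⟹  13 = (6)·301 + (-11)·163
25 = 1 × 13 + 12  ⟹  12 = (-7)·301 + (13)·163
13 = 1 × 12 + 1  ⟹  1 = (13)·301 + (-24)·163
So (-24)·163 ≡ 1 (mod 301), i.e. 163^(-1) ≡ -24 ≡ 277 (mod 301).
Check: 163 × 277 = 45151 ≡ 1 (mod 301)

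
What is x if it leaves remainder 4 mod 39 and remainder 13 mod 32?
589

Using Chinese Remainder Theorem:
M = 39 × 32 = 1248
M1 = 32, M2 = 39
y1 = 32^(-1) mod 39 = 11
y2 = 39^(-1) mod 32 = 23
x = (4×32×11 + 13×39×23) mod 1248 = 589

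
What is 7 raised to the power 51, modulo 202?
195

Repeated squaring. Binary of 51 = 110011.
7^1 ≡ 7 (mod 202); 7^2 ≡ 49 (mod 202); 7^4 ≡ 179 (mod 202); 7^8 ≡ 125 (mod 202); 7^16 ≡ 71 (mod 202); 7^32 ≡ 193 (mod 202)
7^51 = 7^1 × 7^2 × 7^16 × 7^32 ≡ 195 (mod 202)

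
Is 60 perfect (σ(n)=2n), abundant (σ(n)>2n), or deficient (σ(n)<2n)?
abundant

Proper divisors of 60: sum = 1 + 2 + 3 + 4 + 5 + 6 + 10 + 12 + 15 + 20 + 30 = 108
Since 108 > 60, 60 is abundant.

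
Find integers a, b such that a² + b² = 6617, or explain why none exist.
29² + 76² (a=29, b=76)

Factorization: 6617 = 13 × 509
By Fermat: n is sum of two squares iff every prime p ≡ 3 (mod 4) appears to even power.
All primes ≡ 3 (mod 4) appear to even power.
Search a = 0, 1, 2, … for 6617 - a² a perfect square: first hit at a = 29: 6617 - 841 = 5776 = 76².
6617 = 29² + 76² = 841 + 5776 ✓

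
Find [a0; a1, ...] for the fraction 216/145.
[1; 2, 23, 1, 2]

Euclidean algorithm steps:
216 = 1 × 145 + 71
145 = 2 × 71 + 3
71 = 23 × 3 + 2
3 = 1 × 2 + 1
2 = 2 × 1 + 0
Continued fraction: [1; 2, 23, 1, 2]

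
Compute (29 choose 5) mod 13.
0

Using Lucas' theorem:
Write n=29 and k=5 in base 13:
n in base 13: [2, 3]
k in base 13: [0, 5]
C(29,5) mod 13 = ∏ C(n_i, k_i) mod 13
Digit binomials (mod 13): C(2,0) = 1; C(3,5) = 0 (k_i > n_i)
Product: 1 × 0 = 0 ≡ 0 (mod 13)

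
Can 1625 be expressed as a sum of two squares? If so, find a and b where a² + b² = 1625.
5² + 40² (a=5, b=40)

Factorization: 1625 = 5^3 × 13
By Fermat: n is sum of two squares iff every prime p ≡ 3 (mod 4) appears to even power.
All primes ≡ 3 (mod 4) appear to even power.
Search a = 0, 1, 2, … for 1625 - a² a perfect square: first hit at a = 5: 1625 - 25 = 1600 = 40².
1625 = 5² + 40² = 25 + 1600 ✓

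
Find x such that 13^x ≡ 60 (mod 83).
29

Baby-step giant-step with step n = ⌈√83⌉ = 10.
Baby steps 13^j mod 83 (j:value) for j=0..9: 0:1, 1:13, 2:3, 3:39, 4:9, 5:34, 6:27, 7:19, 8:81, 9:57.
Giant-step multiplier: 13^(-10) ≡ 13^(82-10) = 13^72 ≡ 69 (mod 83).
Giant steps γ_i = 60·69^i mod 83: γ_0=60, γ_1=73, γ_2=57 (in table at j=9).
x = i·n + j = 2·10 + 9 = 29.
Check: 13^29 ≡ 60 (mod 83).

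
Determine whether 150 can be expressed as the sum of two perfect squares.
Not possible

Factorization: 150 = 2 × 3 × 5^2
By Fermat: n is sum of two squares iff every prime p ≡ 3 (mod 4) appears to even power.
Prime(s) ≡ 3 (mod 4) with odd exponent: [(3, 1)]
Therefore 150 cannot be expressed as a² + b².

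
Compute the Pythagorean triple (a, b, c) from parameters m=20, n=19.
(39, 760, 761)

Euclid's formula: a = m² - n², b = 2mn, c = m² + n²
m = 20, n = 19
a = 20² - 19² = 400 - 361 = 39
b = 2 × 20 × 19 = 760
c = 20² + 19² = 400 + 361 = 761
Verification: 39² + 760² = 1521 + 577600 = 579121 = 761² ✓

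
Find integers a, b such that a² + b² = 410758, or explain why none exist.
Not possible

Factorization: 410758 = 2 × 59^3
By Fermat: n is sum of two squares iff every prime p ≡ 3 (mod 4) appears to even power.
Prime(s) ≡ 3 (mod 4) with odd exponent: [(59, 3)]
Therefore 410758 cannot be expressed as a² + b².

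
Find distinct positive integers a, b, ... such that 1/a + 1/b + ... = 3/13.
1/5 + 1/33 + 1/2145

Greedy algorithm:
3/13: ceiling(13/3) = 5, use 1/5
2/65: ceiling(65/2) = 33, use 1/33
1/2145: ceiling(2145/1) = 2145, use 1/2145
Result: 3/13 = 1/5 + 1/33 + 1/2145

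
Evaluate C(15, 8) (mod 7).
2

Using Lucas' theorem:
Write n=15 and k=8 in base 7:
n in base 7: [2, 1]
k in base 7: [1, 1]
C(15,8) mod 7 = ∏ C(n_i, k_i) mod 7
Digit binomials (mod 7): C(2,1) = 2; C(1,1) = 1
Product: 2 × 1 = 2 ≡ 2 (mod 7)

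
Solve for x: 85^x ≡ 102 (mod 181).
172

Baby-step giant-step with step n = ⌈√181⌉ = 14.
Baby steps 85^j mod 181 (j:value) for j=0..13: 0:1, 1:85, 2:166, 3:173, 4:44, 5:120, 6:64, 7:10, 8:126, 9:31, 10:101, 11:78, 12:114, 13:97.
Giant-step multiplier: 85^(-14) ≡ 85^(180-14) = 85^166 ≡ 143 (mod 181).
Giant steps γ_i = 102·143^i mod 181: γ_0=102, γ_1=106, γ_2=135, γ_3=119, γ_4=3, γ_5=67, γ_6=169, γ_7=94, γ_8=48, γ_9=167, γ_10=170, γ_11=56, γ_12=44 (in table at j=4).
x = i·n + j = 12·14 + 4 = 172.
Check: 85^172 ≡ 102 (mod 181).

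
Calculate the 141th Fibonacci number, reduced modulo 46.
2

Matrix identity: Q^n = [[F_(n+1), F_n], [F_n, F_(n-1)]] with Q = [[1,1],[1,0]].
n = 141 = 10001101₂. Square-and-multiply, entries mod 46:
Q^1 = [[1,1],[1,0]]
Q^2 = (Q^1)² = [[2,1],[1,1]]
Q^4 = (Q^2)² = [[5,3],[3,2]]
Q^8 = (Q^4)² = [[34,21],[21,13]]
Q^17 = (Q^8)²·Q = [[8,33],[33,21]]
Q^35 = (Q^17)²·Q = [[40,3],[3,37]]
Q^70 = (Q^35)² = [[45,1],[1,44]]
Q^141 = (Q^70)²·Q = [[45,2],[2,43]]
F_141 mod 46 = Q^141[0][1] = 2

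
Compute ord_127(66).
42

127 is prime, so ord(66) divides φ(127) = 126.
Divisors of 126: 1, 2, 3, 6, 7, 9, 14, 18, 21, 42, 63, 126.
Repeated squaring: 66^1 ≡ 66, 66^2 ≡ 38, 66^4 ≡ 47, 66^8 ≡ 50, 66^16 ≡ 87, 66^32 ≡ 76, 66^64 ≡ 61 (mod 127).
Test 66^d mod 127 for each divisor d in increasing order:
66^1 ≡ 66
66^2 ≡ 38
66^3 = 66^2·66^1 ≡ 95
66^6 = 66^4·66^2 ≡ 8
66^7 = 66^4·66^2·66^1 ≡ 20
66^9 = 66^8·66^1 ≡ 125
66^14 = 66^8·66^4·66^2 ≡ 19
66^18 = 66^16·66^2 ≡ 4
66^21 = 66^16·66^4·66^1 ≡ 126
66^42 = 66^32·66^8·66^2 ≡ 1  ← first divisor giving 1
The order is 42.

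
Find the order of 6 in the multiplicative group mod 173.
43

173 is prime, so ord(6) divides φ(173) = 172.
Divisors of 172: 1, 2, 4, 43, 86, 172.
Repeated squaring: 6^1 ≡ 6, 6^2 ≡ 36, 6^4 ≡ 85, 6^8 ≡ 132, 6^16 ≡ 124, 6^32 ≡ 152, 6^64 ≡ 95, 6^128 ≡ 29 (mod 173).
Test 6^d mod 173 for each divisor d in increasing order:
6^1 ≡ 6
6^2 ≡ 36
6^4 ≡ 85
6^43 = 6^32·6^8·6^2·6^1 ≡ 1  ← first divisor giving 1
The order is 43.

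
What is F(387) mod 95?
53

Matrix identity: Q^n = [[F_(n+1), F_n], [F_n, F_(n-1)]] with Q = [[1,1],[1,0]].
n = 387 = 110000011₂. Square-and-multiply, entries mod 95:
Q^1 = [[1,1],[1,0]]
Q^3 = (Q^1)²·Q = [[3,2],[2,1]]
Q^6 = (Q^3)² = [[13,8],[8,5]]
Q^12 = (Q^6)² = [[43,49],[49,89]]
Q^24 = (Q^12)² = [[70,8],[8,62]]
Q^48 = (Q^24)² = [[24,11],[11,13]]
Q^96 = (Q^48)² = [[32,27],[27,5]]
Q^193 = (Q^96)²·Q = [[92,43],[43,49]]
Q^387 = (Q^193)²·Q = [[36,53],[53,78]]
F_387 mod 95 = Q^387[0][1] = 53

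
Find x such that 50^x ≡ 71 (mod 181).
93

Baby-step giant-step with step n = ⌈√181⌉ = 14.
Baby steps 50^j mod 181 (j:value) for j=0..13: 0:1, 1:50, 2:147, 3:110, 4:70, 5:61, 6:154, 7:98, 8:13, 9:107, 10:101, 11:163, 12:5, 13:69.
Giant-step multiplier: 50^(-14) ≡ 50^(180-14) = 50^166 ≡ 33 (mod 181).
Giant steps γ_i = 71·33^i mod 181: γ_0=71, γ_1=171, γ_2=32, γ_3=151, γ_4=96, γ_5=91, γ_6=107 (in table at j=9).
x = i·n + j = 6·14 + 9 = 93.
Check: 50^93 ≡ 71 (mod 181).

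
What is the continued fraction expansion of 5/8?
[0; 1, 1, 1, 2]

Euclidean algorithm steps:
5 = 0 × 8 + 5
8 = 1 × 5 + 3
5 = 1 × 3 + 2
3 = 1 × 2 + 1
2 = 2 × 1 + 0
Continued fraction: [0; 1, 1, 1, 2]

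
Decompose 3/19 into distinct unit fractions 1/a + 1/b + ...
1/7 + 1/67 + 1/8911

Greedy algorithm:
3/19: ceiling(19/3) = 7, use 1/7
2/133: ceiling(133/2) = 67, use 1/67
1/8911: ceiling(8911/1) = 8911, use 1/8911
Result: 3/19 = 1/7 + 1/67 + 1/8911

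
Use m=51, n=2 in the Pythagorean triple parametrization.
(2597, 204, 2605)

Euclid's formula: a = m² - n², b = 2mn, c = m² + n²
m = 51, n = 2
a = 51² - 2² = 2601 - 4 = 2597
b = 2 × 51 × 2 = 204
c = 51² + 2² = 2601 + 4 = 2605
Verification: 2597² + 204² = 6744409 + 41616 = 6786025 = 2605² ✓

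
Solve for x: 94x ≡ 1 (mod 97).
32

gcd(94, 97) = 1, so the inverse exists.
Extended Euclidean algorithm on (97, 94):
97 = 1 × 94 + 3  ⟹  3 = (1)·97 + (-1)·94
94 = 31 × 3 + 1  ⟹  1 = (-31)·97 + (32)·94
So (32)·94 ≡ 1 (mod 97), i.e. 94^(-1) ≡ 32 (mod 97).
Check: 94 × 32 = 3008 ≡ 1 (mod 97)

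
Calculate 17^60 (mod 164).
81

Repeated squaring. Binary of 60 = 111100.
17^1 ≡ 17 (mod 164); 17^2 ≡ 125 (mod 164); 17^4 ≡ 45 (mod 164); 17^8 ≡ 57 (mod 164); 17^16 ≡ 133 (mod 164); 17^32 ≡ 141 (mod 164)
17^60 = 17^4 × 17^8 × 17^16 × 17^32 ≡ 81 (mod 164)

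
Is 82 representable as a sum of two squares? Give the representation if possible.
1² + 9² (a=1, b=9)

Factorization: 82 = 2 × 41
By Fermat: n is sum of two squares iff every prime p ≡ 3 (mod 4) appears to even power.
All primes ≡ 3 (mod 4) appear to even power.
Search a = 0, 1, 2, … for 82 - a² a perfect square: first hit at a = 1: 82 - 1 = 81 = 9².
82 = 1² + 9² = 1 + 81 ✓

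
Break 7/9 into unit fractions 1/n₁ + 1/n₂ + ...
1/2 + 1/4 + 1/36

Greedy algorithm:
7/9: ceiling(9/7) = 2, use 1/2
5/18: ceiling(18/5) = 4, use 1/4
1/36: ceiling(36/1) = 36, use 1/36
Result: 7/9 = 1/2 + 1/4 + 1/36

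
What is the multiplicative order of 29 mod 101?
100

101 is prime, so ord(29) divides φ(101) = 100.
Divisors of 100: 1, 2, 4, 5, 10, 20, 25, 50, 100.
Repeated squaring: 29^1 ≡ 29, 29^2 ≡ 33, 29^4 ≡ 79, 29^8 ≡ 80, 29^16 ≡ 37, 29^32 ≡ 56, 29^64 ≡ 5 (mod 101).
Test 29^d mod 101 for each divisor d in increasing order:
29^1 ≡ 29
29^2 ≡ 33
29^4 ≡ 79
29^5 = 29^4·29^1 ≡ 69
29^10 = 29^8·29^2 ≡ 14
29^20 = 29^16·29^4 ≡ 95
29^25 = 29^16·29^8·29^1 ≡ 91
29^50 = 29^32·29^16·29^2 ≡ 100
29^100 = 29^64·29^32·29^4 ≡ 1  ← first divisor giving 1
The order is 100.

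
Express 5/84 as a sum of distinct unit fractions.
1/17 + 1/1428

Greedy algorithm:
5/84: ceiling(84/5) = 17, use 1/17
1/1428: ceiling(1428/1) = 1428, use 1/1428
Result: 5/84 = 1/17 + 1/1428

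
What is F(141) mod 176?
34

Matrix identity: Q^n = [[F_(n+1), F_n], [F_n, F_(n-1)]] with Q = [[1,1],[1,0]].
n = 141 = 10001101₂. Square-and-multiply, entries mod 176:
Q^1 = [[1,1],[1,0]]
Q^2 = (Q^1)² = [[2,1],[1,1]]
Q^4 = (Q^2)² = [[5,3],[3,2]]
Q^8 = (Q^4)² = [[34,21],[21,13]]
Q^17 = (Q^8)²·Q = [[120,13],[13,107]]
Q^35 = (Q^17)²·Q = [[96,137],[137,135]]
Q^70 = (Q^35)² = [[1,143],[143,34]]
Q^141 = (Q^70)²·Q = [[111,34],[34,77]]
F_141 mod 176 = Q^141[0][1] = 34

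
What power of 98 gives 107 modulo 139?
136

Baby-step giant-step with step n = ⌈√139⌉ = 12.
Baby steps 98^j mod 139 (j:value) for j=0..11: 0:1, 1:98, 2:13, 3:23, 4:30, 5:21, 6:112, 7:134, 8:66, 9:74, 10:24, 11:128.
Giant-step multiplier: 98^(-12) ≡ 98^(138-12) = 98^126 ≡ 45 (mod 139).
Giant steps γ_i = 107·45^i mod 139: γ_0=107, γ_1=89, γ_2=113, γ_3=81, γ_4=31, γ_5=5, γ_6=86, γ_7=117, γ_8=122, γ_9=69, γ_10=47, γ_11=30 (in table at j=4).
x = i·n + j = 11·12 + 4 = 136.
Check: 98^136 ≡ 107 (mod 139).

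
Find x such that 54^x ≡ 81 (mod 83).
24

Baby-step giant-step with step n = ⌈√83⌉ = 10.
Baby steps 54^j mod 83 (j:value) for j=0..9: 0:1, 1:54, 2:11, 3:13, 4:38, 5:60, 6:3, 7:79, 8:33, 9:39.
Giant-step multiplier: 54^(-10) ≡ 54^(82-10) = 54^72 ≡ 75 (mod 83).
Giant steps γ_i = 81·75^i mod 83: γ_0=81, γ_1=16, γ_2=38 (in table at j=4).
x = i·n + j = 2·10 + 4 = 24.
Check: 54^24 ≡ 81 (mod 83).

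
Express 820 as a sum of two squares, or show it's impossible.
6² + 28² (a=6, b=28)

Factorization: 820 = 2^2 × 5 × 41
By Fermat: n is sum of two squares iff every prime p ≡ 3 (mod 4) appears to even power.
All primes ≡ 3 (mod 4) appear to even power.
Search a = 0, 1, 2, … for 820 - a² a perfect square: first hit at a = 6: 820 - 36 = 784 = 28².
820 = 6² + 28² = 36 + 784 ✓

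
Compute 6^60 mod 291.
195

Repeated squaring. Binary of 60 = 111100.
6^1 ≡ 6 (mod 291); 6^2 ≡ 36 (mod 291); 6^4 ≡ 132 (mod 291); 6^8 ≡ 255 (mod 291); 6^16 ≡ 132 (mod 291); 6^32 ≡ 255 (mod 291)
6^60 = 6^4 × 6^8 × 6^16 × 6^32 ≡ 195 (mod 291)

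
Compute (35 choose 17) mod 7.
0

Using Lucas' theorem:
Write n=35 and k=17 in base 7:
n in base 7: [5, 0]
k in base 7: [2, 3]
C(35,17) mod 7 = ∏ C(n_i, k_i) mod 7
Digit binomials (mod 7): C(5,2) = 10 ≡ 3; C(0,3) = 0 (k_i > n_i)
Product: 3 × 0 = 0 ≡ 0 (mod 7)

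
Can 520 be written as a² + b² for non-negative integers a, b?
6² + 22² (a=6, b=22)

Factorization: 520 = 2^3 × 5 × 13
By Fermat: n is sum of two squares iff every prime p ≡ 3 (mod 4) appears to even power.
All primes ≡ 3 (mod 4) appear to even power.
Search a = 0, 1, 2, … for 520 - a² a perfect square: first hit at a = 6: 520 - 36 = 484 = 22².
520 = 6² + 22² = 36 + 484 ✓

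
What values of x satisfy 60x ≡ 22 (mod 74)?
x ≡ 9 (mod 37)

gcd(60, 74) = 2, which divides 22, so solutions exist.
Divide through by 2: 30x ≡ 11 (mod 37).
Find 30^(-1) mod 37 by the extended Euclidean algorithm:
37 = 1 × 30 + 7  ⟹  7 = (1)·37 + (-1)·30
30 = 4 × 7 + 2  ⟹  2 = (-4)·37 + (5)·30
7 = 3 × 2 + 1  ⟹  1 = (13)·37 + (-16)·30
So (-16)·30 ≡ 1 (mod 37), i.e. 30^(-1) ≡ -16 ≡ 21 (mod 37).
x ≡ 21 × 11 = 231 ≡ 9 (mod 37).
Check: 60 × 9 = 540 ≡ 22 (mod 74).
x ≡ 9 (mod 37), giving 2 solutions mod 74.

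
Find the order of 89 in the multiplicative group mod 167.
83

167 is prime, so ord(89) divides φ(167) = 166.
Divisors of 166: 1, 2, 83, 166.
Repeated squaring: 89^1 ≡ 89, 89^2 ≡ 72, 89^4 ≡ 7, 89^8 ≡ 49, 89^16 ≡ 63, 89^32 ≡ 128, 89^64 ≡ 18, 89^128 ≡ 157 (mod 167).
Test 89^d mod 167 for each divisor d in increasing order:
89^1 ≡ 89
89^2 ≡ 72
89^83 = 89^64·89^16·89^2·89^1 ≡ 1  ← first divisor giving 1
The order is 83.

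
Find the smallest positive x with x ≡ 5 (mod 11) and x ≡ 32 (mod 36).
104

Using Chinese Remainder Theorem:
M = 11 × 36 = 396
M1 = 36, M2 = 11
y1 = 36^(-1) mod 11 = 4
y2 = 11^(-1) mod 36 = 23
x = (5×36×4 + 32×11×23) mod 396 = 104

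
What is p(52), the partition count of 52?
281589

p(n) counts ways to write n as a sum of positive integers (order ignored).
Euler's pentagonal recurrence: p(k) = p(k-1) + p(k-2) - p(k-5) - p(k-7) + p(k-12) + p(k-15) - ... (offsets j(3j∓1)/2, signs ++--, p(0)=1, p(<0)=0).
DP table for k = 0..51: p(0)=1, p(1)=1, p(2)=2, p(3)=3, p(4)=5, p(5)=7, p(6)=11, p(7)=15, p(8)=22, p(9)=30, p(10)=42, p(11)=56, p(12)=77, p(13)=101, p(14)=135, p(15)=176, p(16)=231, p(17)=297, p(18)=385, p(19)=490, p(20)=627, p(21)=792, p(22)=1002, p(23)=1255, p(24)=1575, p(25)=1958, p(26)=2436, p(27)=3010, p(28)=3718, p(29)=4565, p(30)=5604, p(31)=6842, p(32)=8349, p(33)=10143, p(34)=12310, p(35)=14883, p(36)=17977, p(37)=21637, p(38)=26015, p(39)=31185, p(40)=37338, p(41)=44583, p(42)=53174, p(43)=63261, p(44)=75175, p(45)=89134, p(46)=105558, p(47)=124754, p(48)=147273, p(49)=173525, p(50)=204226, p(51)=239943.
Final step: p(52) = p(51) + p(50) - p(47) - p(45) + p(40) + p(37) - p(30) - p(26) + p(17) + p(12) - p(1)
= 239943 + 204226 - 124754 - 89134 + 37338 + 21637 - 5604 - 2436 + 297 + 77 - 1
= 281589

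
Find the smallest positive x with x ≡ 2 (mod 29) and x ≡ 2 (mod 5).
2

Using Chinese Remainder Theorem:
M = 29 × 5 = 145
M1 = 5, M2 = 29
y1 = 5^(-1) mod 29 = 6
y2 = 29^(-1) mod 5 = 4
x = (2×5×6 + 2×29×4) mod 145 = 2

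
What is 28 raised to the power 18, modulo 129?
127

Repeated squaring. Binary of 18 = 10010.
28^1 ≡ 28 (mod 129); 28^2 ≡ 10 (mod 129); 28^4 ≡ 100 (mod 129); 28^8 ≡ 67 (mod 129); 28^16 ≡ 103 (mod 129)
28^18 = 28^2 × 28^16 ≡ 127 (mod 129)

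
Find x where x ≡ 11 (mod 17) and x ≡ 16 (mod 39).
640

Using Chinese Remainder Theorem:
M = 17 × 39 = 663
M1 = 39, M2 = 17
y1 = 39^(-1) mod 17 = 7
y2 = 17^(-1) mod 39 = 23
x = (11×39×7 + 16×17×23) mod 663 = 640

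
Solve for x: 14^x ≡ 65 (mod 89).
69

Baby-step giant-step with step n = ⌈√89⌉ = 10.
Baby steps 14^j mod 89 (j:value) for j=0..9: 0:1, 1:14, 2:18, 3:74, 4:57, 5:86, 6:47, 7:35, 8:45, 9:7.
Giant-step multiplier: 14^(-10) ≡ 14^(88-10) = 14^78 ≡ 10 (mod 89).
Giant steps γ_i = 65·10^i mod 89: γ_0=65, γ_1=27, γ_2=3, γ_3=30, γ_4=33, γ_5=63, γ_6=7 (in table at j=9).
x = i·n + j = 6·10 + 9 = 69.
Check: 14^69 ≡ 65 (mod 89).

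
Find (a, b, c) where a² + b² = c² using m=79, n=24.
(5665, 3792, 6817)

Euclid's formula: a = m² - n², b = 2mn, c = m² + n²
m = 79, n = 24
a = 79² - 24² = 6241 - 576 = 5665
b = 2 × 79 × 24 = 3792
c = 79² + 24² = 6241 + 576 = 6817
Verification: 5665² + 3792² = 32092225 + 14379264 = 46471489 = 6817² ✓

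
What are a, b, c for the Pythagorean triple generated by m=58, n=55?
(339, 6380, 6389)

Euclid's formula: a = m² - n², b = 2mn, c = m² + n²
m = 58, n = 55
a = 58² - 55² = 3364 - 3025 = 339
b = 2 × 58 × 55 = 6380
c = 58² + 55² = 3364 + 3025 = 6389
Verification: 339² + 6380² = 114921 + 40704400 = 40819321 = 6389² ✓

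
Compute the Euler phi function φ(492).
160

492 = 2^2 × 3 × 41
φ(n) = n × ∏(1 - 1/p) for each prime p dividing n
φ(492) = 492 × (1 - 1/2) × (1 - 1/3) × (1 - 1/41) = 160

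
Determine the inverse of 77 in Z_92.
49

gcd(77, 92) = 1, so the inverse exists.
Extended Euclidean algorithm on (92, 77):
92 = 1 × 77 + 15  ⟹  15 = (1)·92 + (-1)·77
77 = 5 × 15 + 2  ⟹  2 = (-5)·92 + (6)·77
15 = 7 × 2 + 1  ⟹  1 = (36)·92 + (-43)·77
So (-43)·77 ≡ 1 (mod 92), i.e. 77^(-1) ≡ -43 ≡ 49 (mod 92).
Check: 77 × 49 = 3773 ≡ 1 (mod 92)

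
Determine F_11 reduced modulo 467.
89

Matrix identity: Q^n = [[F_(n+1), F_n], [F_n, F_(n-1)]] with Q = [[1,1],[1,0]].
n = 11 = 1011₂. Square-and-multiply, entries mod 467:
Q^1 = [[1,1],[1,0]]
Q^2 = (Q^1)² = [[2,1],[1,1]]
Q^5 = (Q^2)²·Q = [[8,5],[5,3]]
Q^11 = (Q^5)²·Q = [[144,89],[89,55]]
F_11 mod 467 = Q^11[0][1] = 89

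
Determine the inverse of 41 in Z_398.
233

gcd(41, 398) = 1, so the inverse exists.
Extended Euclidean algorithm on (398, 41):
398 = 9 × 41 + 29  ⟹  29 = (1)·398 + (-9)·41
41 = 1 × 29 + 12  ⟹  12 = (-1)·398 + (10)·41
29 = 2 × 12 + 5  ⟹  5 = (3)·398 + (-29)·41
12 = 2 × 5 + 2  ⟹  2 = (-7)·398 + (68)·41
5 = 2 × 2 + 1  ⟹  1 = (17)·398 + (-165)·41
So (-165)·41 ≡ 1 (mod 398), i.e. 41^(-1) ≡ -165 ≡ 233 (mod 398).
Check: 41 × 233 = 9553 ≡ 1 (mod 398)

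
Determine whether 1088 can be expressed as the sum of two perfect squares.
8² + 32² (a=8, b=32)

Factorization: 1088 = 2^6 × 17
By Fermat: n is sum of two squares iff every prime p ≡ 3 (mod 4) appears to even power.
All primes ≡ 3 (mod 4) appear to even power.
Search a = 0, 1, 2, … for 1088 - a² a perfect square: first hit at a = 8: 1088 - 64 = 1024 = 32².
1088 = 8² + 32² = 64 + 1024 ✓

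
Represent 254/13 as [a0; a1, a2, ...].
[19; 1, 1, 6]

Euclidean algorithm steps:
254 = 19 × 13 + 7
13 = 1 × 7 + 6
7 = 1 × 6 + 1
6 = 6 × 1 + 0
Continued fraction: [19; 1, 1, 6]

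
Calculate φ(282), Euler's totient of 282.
92

282 = 2 × 3 × 47
φ(n) = n × ∏(1 - 1/p) for each prime p dividing n
φ(282) = 282 × (1 - 1/2) × (1 - 1/3) × (1 - 1/47) = 92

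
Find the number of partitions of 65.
2012558

p(n) counts ways to write n as a sum of positive integers (order ignored).
Euler's pentagonal recurrence: p(k) = p(k-1) + p(k-2) - p(k-5) - p(k-7) + p(k-12) + p(k-15) - ... (offsets j(3j∓1)/2, signs ++--, p(0)=1, p(<0)=0).
DP table for k = 0..64: p(0)=1, p(1)=1, p(2)=2, p(3)=3, p(4)=5, p(5)=7, p(6)=11, p(7)=15, p(8)=22, p(9)=30, p(10)=42, p(11)=56, p(12)=77, p(13)=101, p(14)=135, p(15)=176, p(16)=231, p(17)=297, p(18)=385, p(19)=490, p(20)=627, p(21)=792, p(22)=1002, p(23)=1255, p(24)=1575, p(25)=1958, p(26)=2436, p(27)=3010, p(28)=3718, p(29)=4565, p(30)=5604, p(31)=6842, p(32)=8349, p(33)=10143, p(34)=12310, p(35)=14883, p(36)=17977, p(37)=21637, p(38)=26015, p(39)=31185, p(40)=37338, p(41)=44583, p(42)=53174, p(43)=63261, p(44)=75175, p(45)=89134, p(46)=105558, p(47)=124754, p(48)=147273, p(49)=173525, p(50)=204226, p(51)=239943, p(52)=281589, p(53)=329931, p(54)=386155, p(55)=451276, p(56)=526823, p(57)=614154, p(58)=715220, p(59)=831820, p(60)=966467, p(61)=1121505, p(62)=1300156, p(63)=1505499, p(64)=1741630.
Final step: p(65) = p(64) + p(63) - p(60) - p(58) + p(53) + p(50) - p(43) - p(39) + p(30) + p(25) - p(14) - p(8)
= 1741630 + 1505499 - 966467 - 715220 + 329931 + 204226 - 63261 - 31185 + 5604 + 1958 - 135 - 22
= 2012558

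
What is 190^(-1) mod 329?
71

gcd(190, 329) = 1, so the inverse exists.
Extended Euclidean algorithm on (329, 190):
329 = 1 × 190 + 139  ⟹  139 = (1)·329 + (-1)·190
190 = 1 × 139 + 51  ⟹  51 = (-1)·329 + (2)·190
139 = 2 × 51 + 37  ⟹  37 = (3)·329 + (-5)·190
51 = 1 × 37 + 14  ⟹  14 = (-4)·329 + (7)·190
37 = 2 × 14 + 9  ⟹  9 = (11)·329 + (-19)·190
14 = 1 × 9 + 5  ⟹  5 = (-15)·329 + (26)·190
9 = 1 × 5 + 4  ⟹  4 = (26)·329 + (-45)·190
5 = 1 × 4 + 1  ⟹  1 = (-41)·329 + (71)·190
So (71)·190 ≡ 1 (mod 329), i.e. 190^(-1) ≡ 71 (mod 329).
Check: 190 × 71 = 13490 ≡ 1 (mod 329)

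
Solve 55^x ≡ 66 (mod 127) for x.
57

Baby-step giant-step with step n = ⌈√127⌉ = 12.
Baby steps 55^j mod 127 (j:value) for j=0..11: 0:1, 1:55, 2:104, 3:5, 4:21, 5:12, 6:25, 7:105, 8:60, 9:125, 10:17, 11:46.
Giant-step multiplier: 55^(-12) ≡ 55^(126-12) = 55^114 ≡ 38 (mod 127).
Giant steps γ_i = 66·38^i mod 127: γ_0=66, γ_1=95, γ_2=54, γ_3=20, γ_4=125 (in table at j=9).
x = i·n + j = 4·12 + 9 = 57.
Check: 55^57 ≡ 66 (mod 127).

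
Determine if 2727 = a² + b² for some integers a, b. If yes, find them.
Not possible

Factorization: 2727 = 3^3 × 101
By Fermat: n is sum of two squares iff every prime p ≡ 3 (mod 4) appears to even power.
Prime(s) ≡ 3 (mod 4) with odd exponent: [(3, 3)]
Therefore 2727 cannot be expressed as a² + b².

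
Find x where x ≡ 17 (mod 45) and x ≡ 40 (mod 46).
1052

Using Chinese Remainder Theorem:
M = 45 × 46 = 2070
M1 = 46, M2 = 45
y1 = 46^(-1) mod 45 = 1
y2 = 45^(-1) mod 46 = 45
x = (17×46×1 + 40×45×45) mod 2070 = 1052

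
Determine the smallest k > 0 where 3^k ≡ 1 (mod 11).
5

11 is prime, so ord(3) divides φ(11) = 10.
Divisors of 10: 1, 2, 5, 10.
Repeated squaring: 3^1 ≡ 3, 3^2 ≡ 9, 3^4 ≡ 4, 3^8 ≡ 5 (mod 11).
Test 3^d mod 11 for each divisor d in increasing order:
3^1 ≡ 3
3^2 ≡ 9
3^5 = 3^4·3^1 ≡ 1  ← first divisor giving 1
The order is 5.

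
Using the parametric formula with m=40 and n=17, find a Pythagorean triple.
(1311, 1360, 1889)

Euclid's formula: a = m² - n², b = 2mn, c = m² + n²
m = 40, n = 17
a = 40² - 17² = 1600 - 289 = 1311
b = 2 × 40 × 17 = 1360
c = 40² + 17² = 1600 + 289 = 1889
Verification: 1311² + 1360² = 1718721 + 1849600 = 3568321 = 1889² ✓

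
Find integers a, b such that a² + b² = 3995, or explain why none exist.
Not possible

Factorization: 3995 = 5 × 17 × 47
By Fermat: n is sum of two squares iff every prime p ≡ 3 (mod 4) appears to even power.
Prime(s) ≡ 3 (mod 4) with odd exponent: [(47, 1)]
Therefore 3995 cannot be expressed as a² + b².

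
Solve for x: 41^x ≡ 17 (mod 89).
38

Baby-step giant-step with step n = ⌈√89⌉ = 10.
Baby steps 41^j mod 89 (j:value) for j=0..9: 0:1, 1:41, 2:79, 3:35, 4:11, 5:6, 6:68, 7:29, 8:32, 9:66.
Giant-step multiplier: 41^(-10) ≡ 41^(88-10) = 41^78 ≡ 47 (mod 89).
Giant steps γ_i = 17·47^i mod 89: γ_0=17, γ_1=87, γ_2=84, γ_3=32 (in table at j=8).
x = i·n + j = 3·10 + 8 = 38.
Check: 41^38 ≡ 17 (mod 89).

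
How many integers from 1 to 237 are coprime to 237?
156

237 = 3 × 79
φ(n) = n × ∏(1 - 1/p) for each prime p dividing n
φ(237) = 237 × (1 - 1/3) × (1 - 1/79) = 156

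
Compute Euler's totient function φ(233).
232

233 = 233
φ(n) = n × ∏(1 - 1/p) for each prime p dividing n
φ(233) = 233 × (1 - 1/233) = 232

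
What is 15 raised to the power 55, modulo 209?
34

Repeated squaring. Binary of 55 = 110111.
15^1 ≡ 15 (mod 209); 15^2 ≡ 16 (mod 209); 15^4 ≡ 47 (mod 209); 15^8 ≡ 119 (mod 209); 15^16 ≡ 158 (mod 209); 15^32 ≡ 93 (mod 209)
15^55 = 15^1 × 15^2 × 15^4 × 15^16 × 15^32 ≡ 34 (mod 209)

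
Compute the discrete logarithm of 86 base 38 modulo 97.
2

Baby-step giant-step with step n = ⌈√97⌉ = 10.
Baby steps 38^j mod 97 (j:value) for j=0..9: 0:1, 1:38, 2:86, 3:67, 4:24, 5:39, 6:27, 7:56, 8:91, 9:63.
h = 86 is already in the table at j=2, so x = 2.
Check: 38^2 ≡ 86 (mod 97).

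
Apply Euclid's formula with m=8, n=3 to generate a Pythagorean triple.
(55, 48, 73)

Euclid's formula: a = m² - n², b = 2mn, c = m² + n²
m = 8, n = 3
a = 8² - 3² = 64 - 9 = 55
b = 2 × 8 × 3 = 48
c = 8² + 3² = 64 + 9 = 73
Verification: 55² + 48² = 3025 + 2304 = 5329 = 73² ✓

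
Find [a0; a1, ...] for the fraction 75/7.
[10; 1, 2, 2]

Euclidean algorithm steps:
75 = 10 × 7 + 5
7 = 1 × 5 + 2
5 = 2 × 2 + 1
2 = 2 × 1 + 0
Continued fraction: [10; 1, 2, 2]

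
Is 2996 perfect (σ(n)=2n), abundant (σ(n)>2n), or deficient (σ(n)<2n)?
abundant

Proper divisors of 2996: sum = 1 + 2 + 4 + 7 + 14 + 28 + 107 + 214 + 428 + 749 + 1498 = 3052
Since 3052 > 2996, 2996 is abundant.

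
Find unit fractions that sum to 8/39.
1/5 + 1/195

Greedy algorithm:
8/39: ceiling(39/8) = 5, use 1/5
1/195: ceiling(195/1) = 195, use 1/195
Result: 8/39 = 1/5 + 1/195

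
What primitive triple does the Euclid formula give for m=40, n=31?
(639, 2480, 2561)

Euclid's formula: a = m² - n², b = 2mn, c = m² + n²
m = 40, n = 31
a = 40² - 31² = 1600 - 961 = 639
b = 2 × 40 × 31 = 2480
c = 40² + 31² = 1600 + 961 = 2561
Verification: 639² + 2480² = 408321 + 6150400 = 6558721 = 2561² ✓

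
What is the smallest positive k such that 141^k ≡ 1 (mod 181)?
60

181 is prime, so ord(141) divides φ(181) = 180.
Divisors of 180: 1, 2, 3, 4, 5, 6, 9, 10, 12, 15, 18, 20, 30, 36, 45, 60, 90, 180.
Repeated squaring: 141^1 ≡ 141, 141^2 ≡ 152, 141^4 ≡ 117, 141^8 ≡ 114, 141^16 ≡ 145, 141^32 ≡ 29, 141^64 ≡ 117, 141^128 ≡ 114 (mod 181).
Test 141^d mod 181 for each divisor d in increasing order:
141^1 ≡ 141
141^2 ≡ 152
141^3 = 141^2·141^1 ≡ 74
141^4 ≡ 117
141^5 = 141^4·141^1 ≡ 26
141^6 = 141^4·141^2 ≡ 46
141^9 = 141^8·141^1 ≡ 146
141^10 = 141^8·141^2 ≡ 133
141^12 = 141^8·141^4 ≡ 125
141^15 = 141^8·141^4·141^2·141^1 ≡ 19
141^18 = 141^16·141^2 ≡ 139
141^20 = 141^16·141^4 ≡ 132
141^30 = 141^16·141^8·141^4·141^2 ≡ 180
141^36 = 141^32·141^4 ≡ 135
141^45 = 141^32·141^8·141^4·141^1 ≡ 162
141^60 = 141^32·141^16·141^8·141^4 ≡ 1  ← first divisor giving 1
The order is 60.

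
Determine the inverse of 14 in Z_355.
279

gcd(14, 355) = 1, so the inverse exists.
Extended Euclidean algorithm on (355, 14):
355 = 25 × 14 + 5  ⟹  5 = (1)·355 + (-25)·14
14 = 2 × 5 + 4  ⟹  4 = (-2)·355 + (51)·14
5 = 1 × 4 + 1  ⟹  1 = (3)·355 + (-76)·14
So (-76)·14 ≡ 1 (mod 355), i.e. 14^(-1) ≡ -76 ≡ 279 (mod 355).
Check: 14 × 279 = 3906 ≡ 1 (mod 355)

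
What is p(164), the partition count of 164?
156919475295

p(n) counts ways to write n as a sum of positive integers (order ignored).
Euler's pentagonal recurrence: p(k) = p(k-1) + p(k-2) - p(k-5) - p(k-7) + p(k-12) + p(k-15) - ... (offsets j(3j∓1)/2, signs ++--, p(0)=1, p(<0)=0).
DP table for k = 0..163: p(0)=1, p(1)=1, p(2)=2, p(3)=3, p(4)=5, p(5)=7, p(6)=11, p(7)=15, p(8)=22, p(9)=30, p(10)=42, p(11)=56, p(12)=77, p(13)=101, p(14)=135, p(15)=176, p(16)=231, p(17)=297, p(18)=385, p(19)=490, p(20)=627, p(21)=792, p(22)=1002, p(23)=1255, p(24)=1575, p(25)=1958, p(26)=2436, p(27)=3010, p(28)=3718, p(29)=4565, p(30)=5604, p(31)=6842, p(32)=8349, p(33)=10143, p(34)=12310, p(35)=14883, p(36)=17977, p(37)=21637, p(38)=26015, p(39)=31185, p(40)=37338, p(41)=44583, p(42)=53174, p(43)=63261, p(44)=75175, p(45)=89134, p(46)=105558, p(47)=124754, p(48)=147273, p(49)=173525, p(50)=204226, p(51)=239943, p(52)=281589, p(53)=329931, p(54)=386155, p(55)=451276, p(56)=526823, p(57)=614154, p(58)=715220, p(59)=831820, p(60)=966467, p(61)=1121505, p(62)=1300156, p(63)=1505499, p(64)=1741630, p(65)=2012558, p(66)=2323520, p(67)=2679689, p(68)=3087735, p(69)=3554345, p(70)=4087968, p(71)=4697205, p(72)=5392783, p(73)=6185689, p(74)=7089500, p(75)=8118264, p(76)=9289091, p(77)=10619863, p(78)=12132164, p(79)=13848650, p(80)=15796476, p(81)=18004327, p(82)=20506255, p(83)=23338469, p(84)=26543660, p(85)=30167357, p(86)=34262962, p(87)=38887673, p(88)=44108109, p(89)=49995925, p(90)=56634173, p(91)=64112359, p(92)=72533807, p(93)=82010177, p(94)=92669720, p(95)=104651419, p(96)=118114304, p(97)=133230930, p(98)=150198136, p(99)=169229875, p(100)=190569292, p(101)=214481126, p(102)=241265379, p(103)=271248950, p(104)=304801365, p(105)=342325709, p(106)=384276336, p(107)=431149389, p(108)=483502844, p(109)=541946240, p(110)=607163746, p(111)=679903203, p(112)=761002156, p(113)=851376628, p(114)=952050665, p(115)=1064144451, p(116)=1188908248, p(117)=1327710076, p(118)=1482074143, p(119)=1653668665, p(120)=1844349560, p(121)=2056148051, p(122)=2291320912, p(123)=2552338241, p(124)=2841940500, p(125)=3163127352, p(126)=3519222692, p(127)=3913864295, p(128)=4351078600, p(129)=4835271870, p(130)=5371315400, p(131)=5964539504, p(132)=6620830889, p(133)=7346629512, p(134)=8149040695, p(135)=9035836076, p(136)=10015581680, p(137)=11097645016, p(138)=12292341831, p(139)=13610949895, p(140)=15065878135, p(141)=16670689208, p(142)=18440293320, p(143)=20390982757, p(144)=22540654445, p(145)=24908858009, p(146)=27517052599, p(147)=30388671978, p(148)=33549419497, p(149)=37027355200, p(150)=40853235313, p(151)=45060624582, p(152)=49686288421, p(153)=54770336324, p(154)=60356673280, p(155)=66493182097, p(156)=73232243759, p(157)=80630964769, p(158)=88751778802, p(159)=97662728555, p(160)=107438159466, p(161)=118159068427, p(162)=129913904637, p(163)=142798995930.
Final step: p(164) = p(163) + p(162) - p(159) - p(157) + p(152) + p(149) - p(142) - p(138) + p(129) + p(124) - p(113) - p(107) + p(94) + p(87) - p(72) - p(64) + p(47) + p(38) - p(19) - p(9)
= 142798995930 + 129913904637 - 97662728555 - 80630964769 + 49686288421 + 37027355200 - 18440293320 - 12292341831 + 4835271870 + 2841940500 - 851376628 - 431149389 + 92669720 + 38887673 - 5392783 - 1741630 + 124754 + 26015 - 490 - 30
= 156919475295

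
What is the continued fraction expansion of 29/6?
[4; 1, 5]

Euclidean algorithm steps:
29 = 4 × 6 + 5
6 = 1 × 5 + 1
5 = 5 × 1 + 0
Continued fraction: [4; 1, 5]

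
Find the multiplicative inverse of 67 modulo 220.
23

gcd(67, 220) = 1, so the inverse exists.
Extended Euclidean algorithm on (220, 67):
220 = 3 × 67 + 19  ⟹  19 = (1)·220 + (-3)·67
67 = 3 × 19 + 10  ⟹  10 = (-3)·220 + (10)·67
19 = 1 × 10 + 9  ⟹  9 = (4)·220 + (-13)·67
10 = 1 × 9 + 1  ⟹  1 = (-7)·220 + (23)·67
So (23)·67 ≡ 1 (mod 220), i.e. 67^(-1) ≡ 23 (mod 220).
Check: 67 × 23 = 1541 ≡ 1 (mod 220)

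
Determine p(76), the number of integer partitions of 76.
9289091

p(n) counts ways to write n as a sum of positive integers (order ignored).
Euler's pentagonal recurrence: p(k) = p(k-1) + p(k-2) - p(k-5) - p(k-7) + p(k-12) + p(k-15) - ... (offsets j(3j∓1)/2, signs ++--, p(0)=1, p(<0)=0).
DP table for k = 0..75: p(0)=1, p(1)=1, p(2)=2, p(3)=3, p(4)=5, p(5)=7, p(6)=11, p(7)=15, p(8)=22, p(9)=30, p(10)=42, p(11)=56, p(12)=77, p(13)=101, p(14)=135, p(15)=176, p(16)=231, p(17)=297, p(18)=385, p(19)=490, p(20)=627, p(21)=792, p(22)=1002, p(23)=1255, p(24)=1575, p(25)=1958, p(26)=2436, p(27)=3010, p(28)=3718, p(29)=4565, p(30)=5604, p(31)=6842, p(32)=8349, p(33)=10143, p(34)=12310, p(35)=14883, p(36)=17977, p(37)=21637, p(38)=26015, p(39)=31185, p(40)=37338, p(41)=44583, p(42)=53174, p(43)=63261, p(44)=75175, p(45)=89134, p(46)=105558, p(47)=124754, p(48)=147273, p(49)=173525, p(50)=204226, p(51)=239943, p(52)=281589, p(53)=329931, p(54)=386155, p(55)=451276, p(56)=526823, p(57)=614154, p(58)=715220, p(59)=831820, p(60)=966467, p(61)=1121505, p(62)=1300156, p(63)=1505499, p(64)=1741630, p(65)=2012558, p(66)=2323520, p(67)=2679689, p(68)=3087735, p(69)=3554345, p(70)=4087968, p(71)=4697205, p(72)=5392783, p(73)=6185689, p(74)=7089500, p(75)=8118264.
Final step: p(76) = p(75) + p(74) - p(71) - p(69) + p(64) + p(61) - p(54) - p(50) + p(41) + p(36) - p(25) - p(19) + p(6)
= 8118264 + 7089500 - 4697205 - 3554345 + 1741630 + 1121505 - 386155 - 204226 + 44583 + 17977 - 1958 - 490 + 11
= 9289091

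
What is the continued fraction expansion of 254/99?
[2; 1, 1, 3, 3, 4]

Euclidean algorithm steps:
254 = 2 × 99 + 56
99 = 1 × 56 + 43
56 = 1 × 43 + 13
43 = 3 × 13 + 4
13 = 3 × 4 + 1
4 = 4 × 1 + 0
Continued fraction: [2; 1, 1, 3, 3, 4]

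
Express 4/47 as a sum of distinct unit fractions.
1/12 + 1/564

Greedy algorithm:
4/47: ceiling(47/4) = 12, use 1/12
1/564: ceiling(564/1) = 564, use 1/564
Result: 4/47 = 1/12 + 1/564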